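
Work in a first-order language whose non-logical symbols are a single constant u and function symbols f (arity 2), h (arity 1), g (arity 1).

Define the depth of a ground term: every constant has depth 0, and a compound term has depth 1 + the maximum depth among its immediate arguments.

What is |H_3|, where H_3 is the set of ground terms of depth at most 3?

Let N_k count ground terms of depth at most k. Each non-constant term of depth ≤ k is some function symbol applied to depth-≤(k−1) arguments, giving N_k = 1 + N_{k-1}^2 + N_{k-1} + N_{k-1}.
N_0 = 1
N_1 = 1 + 1^2 + 1 + 1 = 4
N_2 = 1 + 4^2 + 4 + 4 = 25
N_3 = 1 + 25^2 + 25 + 25 = 676

676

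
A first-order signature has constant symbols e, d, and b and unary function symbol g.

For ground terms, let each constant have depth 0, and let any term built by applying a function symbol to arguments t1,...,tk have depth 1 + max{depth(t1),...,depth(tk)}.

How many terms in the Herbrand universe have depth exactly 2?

Count level by level. With function symbols g/1, the terms of depth ≤ k are the 3 constants together with each function applied to depth-≤(k−1) tuples, so N_k = 3 + N_{k-1}.
N_0 = 3
N_1 = 3 + 3 = 6
N_2 = 3 + 6 = 9
Terms of depth exactly 2: N_2 − N_1 = 9 − 6 = 3.

3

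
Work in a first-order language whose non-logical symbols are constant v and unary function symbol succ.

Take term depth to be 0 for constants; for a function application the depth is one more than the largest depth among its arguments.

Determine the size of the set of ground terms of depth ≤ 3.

4

Count level by level. With function symbols succ/1, the terms of depth ≤ k are the 1 constant together with each function applied to depth-≤(k−1) tuples, so N_k = 1 + N_{k-1}.
N_0 = 1
N_1 = 1 + 1 = 2
N_2 = 1 + 2 = 3
N_3 = 1 + 3 = 4
Explicitly: v, succ(v), succ(succ(v)), succ(succ(succ(v))).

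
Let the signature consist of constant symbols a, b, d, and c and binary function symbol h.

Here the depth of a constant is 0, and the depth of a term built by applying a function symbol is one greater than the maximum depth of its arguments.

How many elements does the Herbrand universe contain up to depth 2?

404

Count level by level. With function symbols h/2, the terms of depth ≤ k are the 4 constants together with each function applied to depth-≤(k−1) tuples, so N_k = 4 + N_{k-1}^2.
N_0 = 4
N_1 = 4 + 4^2 = 20
N_2 = 4 + 20^2 = 404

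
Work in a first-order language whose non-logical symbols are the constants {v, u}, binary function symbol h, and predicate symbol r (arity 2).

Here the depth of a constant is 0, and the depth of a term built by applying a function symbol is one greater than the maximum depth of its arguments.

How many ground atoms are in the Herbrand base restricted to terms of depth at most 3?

First count ground terms of depth ≤ 3.
Let N_k count ground terms of depth at most k. Each non-constant term of depth ≤ k is some function symbol applied to depth-≤(k−1) arguments, giving N_k = 2 + N_{k-1}^2.
N_0 = 2
N_1 = 2 + 2^2 = 6
N_2 = 2 + 6^2 = 38
N_3 = 2 + 38^2 = 1446
So |H| = 1446.
A ground atom is a predicate applied to a tuple of terms from H, so the count is the sum over predicates of |H|^arity:
  r: 1446^2 = 2090916
Total ground atoms: 2090916.

2090916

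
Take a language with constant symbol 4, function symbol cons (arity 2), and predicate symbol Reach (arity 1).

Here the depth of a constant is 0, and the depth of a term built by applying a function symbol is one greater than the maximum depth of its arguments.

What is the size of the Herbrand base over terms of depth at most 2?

5

First count ground terms of depth ≤ 2.
If N_k denotes the number of depth-≤k ground terms, the 1 constant gives N_0 = 1, and each function symbol of arity r contributes N_{k-1}^r new terms at level k: N_k = 1 + N_{k-1}^2.
N_0 = 1
N_1 = 1 + 1^2 = 2
N_2 = 1 + 2^2 = 5
So |H| = 5.
For each predicate symbol, the number of ground atoms is |H| raised to its arity; summing:
  Reach: 5
Total ground atoms: 5.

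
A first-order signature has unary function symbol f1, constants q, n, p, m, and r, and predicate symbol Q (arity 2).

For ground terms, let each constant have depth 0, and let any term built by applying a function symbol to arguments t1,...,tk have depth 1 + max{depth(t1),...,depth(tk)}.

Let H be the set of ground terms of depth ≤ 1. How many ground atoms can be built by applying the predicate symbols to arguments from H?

100

First count ground terms of depth ≤ 1.
Count level by level. With function symbols f1/1, the terms of depth ≤ k are the 5 constants together with each function applied to depth-≤(k−1) tuples, so N_k = 5 + N_{k-1}.
N_0 = 5
N_1 = 5 + 5 = 10
So |H| = 10.
For each predicate symbol, the number of ground atoms is |H| raised to its arity; summing:
  Q: 10^2 = 100
Total ground atoms: 100.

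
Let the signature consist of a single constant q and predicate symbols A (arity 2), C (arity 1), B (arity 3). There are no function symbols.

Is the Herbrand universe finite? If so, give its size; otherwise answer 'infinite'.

1

There are no function symbols, so the only ground term is the single constant.
The Herbrand universe is {q}, finite with 1 element.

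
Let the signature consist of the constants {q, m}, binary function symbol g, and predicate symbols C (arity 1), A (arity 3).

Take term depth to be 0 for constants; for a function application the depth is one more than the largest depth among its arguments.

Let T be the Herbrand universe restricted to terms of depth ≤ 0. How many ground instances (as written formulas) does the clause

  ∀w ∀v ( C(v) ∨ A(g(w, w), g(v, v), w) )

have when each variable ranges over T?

Ground terms of depth ≤ 0:
  Count level by level. With function symbols g/2, the terms of depth ≤ k are the 2 constants together with each function applied to depth-≤(k−1) tuples, so N_k = 2 + N_{k-1}^2.
  N_0 = 2
  Explicitly: q, m.
So there are 2 ground terms available for substitution.
Each of w, v ranges independently over the available ground terms, and distinct assignments produce distinct instances.
Number of ground instances = 2^2 = 4.

4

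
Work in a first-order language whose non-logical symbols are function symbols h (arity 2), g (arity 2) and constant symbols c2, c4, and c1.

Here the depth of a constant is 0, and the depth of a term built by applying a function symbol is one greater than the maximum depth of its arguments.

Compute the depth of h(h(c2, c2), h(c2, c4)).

2

depth(h(c2, c2)) = 1 + max(0, 0) = 1
depth(h(c2, c4)) = 1 + max(0, 0) = 1
depth(h(h(c2, c2), h(c2, c4))) = 1 + max(1, 1) = 2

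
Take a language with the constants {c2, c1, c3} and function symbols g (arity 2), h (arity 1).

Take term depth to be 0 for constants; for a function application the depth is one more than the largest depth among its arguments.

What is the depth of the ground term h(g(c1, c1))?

depth(g(c1, c1)) = 1 + max(0, 0) = 1
depth(h(g(c1, c1))) = 1 + depth(g(c1, c1)) = 1 + 1 = 2

2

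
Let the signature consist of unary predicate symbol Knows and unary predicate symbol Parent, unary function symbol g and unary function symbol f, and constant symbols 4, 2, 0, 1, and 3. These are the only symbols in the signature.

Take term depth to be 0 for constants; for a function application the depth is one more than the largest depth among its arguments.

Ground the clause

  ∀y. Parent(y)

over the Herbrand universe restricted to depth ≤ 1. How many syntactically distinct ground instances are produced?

15

Ground terms of depth ≤ 1:
  Write N_k for the number of ground terms of depth ≤ k. A term of depth ≤ k is either a constant or a function symbol applied to arguments of depth ≤ k−1, so N_k = 5 + N_{k-1} + N_{k-1}.
  N_0 = 5
  N_1 = 5 + 5 + 5 = 15
So there are 15 ground terms available for substitution.
The variable y ranges independently over the available ground terms, and distinct assignments produce distinct instances.
Number of ground instances = 15.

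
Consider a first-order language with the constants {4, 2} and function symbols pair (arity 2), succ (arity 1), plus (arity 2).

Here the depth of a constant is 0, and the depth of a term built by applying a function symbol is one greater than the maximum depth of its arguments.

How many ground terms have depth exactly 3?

182410

Let N_k count ground terms of depth at most k. Each non-constant term of depth ≤ k is some function symbol applied to depth-≤(k−1) arguments, giving N_k = 2 + N_{k-1}^2 + N_{k-1} + N_{k-1}^2.
N_0 = 2
N_1 = 2 + 2^2 + 2 + 2^2 = 12
N_2 = 2 + 12^2 + 12 + 12^2 = 302
N_3 = 2 + 302^2 + 302 + 302^2 = 182712
Terms of depth exactly 3: N_3 − N_2 = 182712 − 302 = 182410.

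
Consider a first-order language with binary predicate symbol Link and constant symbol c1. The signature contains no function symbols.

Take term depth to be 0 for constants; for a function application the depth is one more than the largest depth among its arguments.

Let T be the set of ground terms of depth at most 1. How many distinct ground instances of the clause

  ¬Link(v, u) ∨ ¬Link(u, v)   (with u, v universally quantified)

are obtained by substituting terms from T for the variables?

1

Ground terms of depth ≤ 1:
  With no function symbols every ground term is a constant, so there is exactly 1 ground term at every depth bound.
  N_0 = 1
  N_1 = 1
  Explicitly: c1.
So there is exactly 1 ground term available for substitution.
The clause has 2 distinct variables (u, v), each appearing in the body. In the free term algebra distinct substitutions yield syntactically distinct ground instances.
Number of ground instances = 1^2 = 1.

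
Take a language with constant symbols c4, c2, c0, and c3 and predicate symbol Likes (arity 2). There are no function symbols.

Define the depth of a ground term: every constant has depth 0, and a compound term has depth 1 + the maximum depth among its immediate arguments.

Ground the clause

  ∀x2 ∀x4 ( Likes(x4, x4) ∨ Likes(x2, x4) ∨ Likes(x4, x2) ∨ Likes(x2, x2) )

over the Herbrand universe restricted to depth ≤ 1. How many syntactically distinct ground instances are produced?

16

Ground terms of depth ≤ 1:
  With no function symbols every ground term is a constant, so there are exactly 4 ground terms at every depth bound.
  N_0 = 4
  N_1 = 4
So there are 4 ground terms available for substitution.
The clause has 2 distinct variables (x2, x4), each appearing in the body. In the free term algebra distinct substitutions yield syntactically distinct ground instances.
Number of ground instances = 4^2 = 16.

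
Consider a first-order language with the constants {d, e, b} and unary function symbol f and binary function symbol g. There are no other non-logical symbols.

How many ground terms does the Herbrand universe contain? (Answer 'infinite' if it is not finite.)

infinite

The signature has at least one function symbol (f, arity 1) and at least one constant (d).
Iterating f gives infinitely many distinct ground terms: d, f(d), f(f(d)), ...
So the Herbrand universe is infinite.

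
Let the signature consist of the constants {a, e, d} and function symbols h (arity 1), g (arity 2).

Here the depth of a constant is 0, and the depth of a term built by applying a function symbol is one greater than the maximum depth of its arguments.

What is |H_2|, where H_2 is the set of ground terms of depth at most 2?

Let N_k count ground terms of depth at most k. Each non-constant term of depth ≤ k is some function symbol applied to depth-≤(k−1) arguments, giving N_k = 3 + N_{k-1} + N_{k-1}^2.
N_0 = 3
N_1 = 3 + 3 + 3^2 = 15
N_2 = 3 + 15 + 15^2 = 243

243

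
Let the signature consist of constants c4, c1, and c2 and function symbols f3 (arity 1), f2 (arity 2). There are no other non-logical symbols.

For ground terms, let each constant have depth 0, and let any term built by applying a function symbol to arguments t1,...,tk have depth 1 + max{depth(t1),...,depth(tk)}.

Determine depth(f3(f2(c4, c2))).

depth(f2(c4, c2)) = 1 + max(0, 0) = 1
depth(f3(f2(c4, c2))) = 1 + depth(f2(c4, c2)) = 1 + 1 = 2

2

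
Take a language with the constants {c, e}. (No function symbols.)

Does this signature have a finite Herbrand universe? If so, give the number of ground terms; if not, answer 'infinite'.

2

There are no function symbols, so every ground term is one of the 2 constants.
The Herbrand universe is {c, e}, which is finite with 2 elements.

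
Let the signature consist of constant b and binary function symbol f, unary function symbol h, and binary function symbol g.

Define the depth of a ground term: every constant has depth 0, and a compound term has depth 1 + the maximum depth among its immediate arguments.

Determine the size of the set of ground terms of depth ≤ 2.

Write N_k for the number of ground terms of depth ≤ k. A term of depth ≤ k is either a constant or a function symbol applied to arguments of depth ≤ k−1, so N_k = 1 + N_{k-1}^2 + N_{k-1} + N_{k-1}^2.
N_0 = 1
N_1 = 1 + 1^2 + 1 + 1^2 = 4
N_2 = 1 + 4^2 + 4 + 4^2 = 37

37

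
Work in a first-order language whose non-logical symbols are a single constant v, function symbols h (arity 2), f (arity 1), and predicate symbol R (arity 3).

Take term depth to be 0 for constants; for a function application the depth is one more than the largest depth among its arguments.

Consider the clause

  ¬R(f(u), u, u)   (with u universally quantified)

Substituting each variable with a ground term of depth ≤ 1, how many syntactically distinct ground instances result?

Ground terms of depth ≤ 1:
  Let N_k = |{terms of depth ≤ k}|. Then N_0 = 1 and N_k = 1 + N_{k-1}^2 + N_{k-1} for k ≥ 1 (one summand per function symbol, arity giving the exponent).
  N_0 = 1
  N_1 = 1 + 1^2 + 1 = 3
  Explicitly: v, h(v, v), f(v).
So there are 3 ground terms available for substitution.
The clause has 1 distinct variable (u), which appears in the body. In the free term algebra distinct substitutions yield syntactically distinct ground instances.
Number of ground instances = 3.

3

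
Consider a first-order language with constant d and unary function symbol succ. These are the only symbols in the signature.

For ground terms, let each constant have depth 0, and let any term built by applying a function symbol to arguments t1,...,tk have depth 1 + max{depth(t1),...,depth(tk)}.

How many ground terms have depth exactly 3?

1

Count level by level. With function symbols succ/1, the terms of depth ≤ k are the 1 constant together with each function applied to depth-≤(k−1) tuples, so N_k = 1 + N_{k-1}.
N_0 = 1
N_1 = 1 + 1 = 2
N_2 = 1 + 2 = 3
N_3 = 1 + 3 = 4
Terms of depth exactly 3: N_3 − N_2 = 4 − 3 = 1.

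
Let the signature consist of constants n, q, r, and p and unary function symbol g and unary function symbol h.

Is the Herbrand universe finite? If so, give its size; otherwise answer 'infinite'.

infinite

The signature has at least one function symbol (g, arity 1) and at least one constant (n).
Iterating g gives infinitely many distinct ground terms: n, g(n), g(g(n)), ...
So the Herbrand universe is infinite.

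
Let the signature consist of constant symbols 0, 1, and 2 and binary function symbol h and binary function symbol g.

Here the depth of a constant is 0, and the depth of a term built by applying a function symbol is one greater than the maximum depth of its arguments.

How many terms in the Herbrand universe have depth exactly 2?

Let N_k count ground terms of depth at most k. Each non-constant term of depth ≤ k is some function symbol applied to depth-≤(k−1) arguments, giving N_k = 3 + N_{k-1}^2 + N_{k-1}^2.
N_0 = 3
N_1 = 3 + 3^2 + 3^2 = 21
N_2 = 3 + 21^2 + 21^2 = 885
Terms of depth exactly 2: N_2 − N_1 = 885 − 21 = 864.

864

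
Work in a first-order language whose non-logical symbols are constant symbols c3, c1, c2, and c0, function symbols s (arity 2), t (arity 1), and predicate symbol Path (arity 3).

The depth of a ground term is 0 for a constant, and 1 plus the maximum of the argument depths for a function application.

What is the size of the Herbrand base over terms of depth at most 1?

13824

First count ground terms of depth ≤ 1.
Count level by level. With function symbols s/2, t/1, the terms of depth ≤ k are the 4 constants together with each function applied to depth-≤(k−1) tuples, so N_k = 4 + N_{k-1}^2 + N_{k-1}.
N_0 = 4
N_1 = 4 + 4^2 + 4 = 24
So |H| = 24.
For each predicate symbol, the number of ground atoms is |H| raised to its arity; summing:
  Path: 24^3 = 13824
Total ground atoms: 13824.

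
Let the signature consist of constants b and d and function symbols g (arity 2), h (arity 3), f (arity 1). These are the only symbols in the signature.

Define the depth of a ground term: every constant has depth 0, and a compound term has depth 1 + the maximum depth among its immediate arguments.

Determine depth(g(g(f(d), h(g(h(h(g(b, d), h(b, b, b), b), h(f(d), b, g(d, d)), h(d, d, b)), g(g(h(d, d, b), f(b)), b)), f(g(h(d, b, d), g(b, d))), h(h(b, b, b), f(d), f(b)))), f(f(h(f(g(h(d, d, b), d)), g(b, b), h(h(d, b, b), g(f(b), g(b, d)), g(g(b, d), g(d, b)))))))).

7

depth(f(d)) = 1 + depth(d) = 1 + 0 = 1
depth(g(b, d)) = 1 + max(0, 0) = 1
depth(h(b, b, b)) = 1 + max(0, 0, 0) = 1
depth(h(g(b, d), h(b, b, b), b)) = 1 + max(1, 1, 0) = 2
depth(g(d, d)) = 1 + max(0, 0) = 1
depth(h(f(d), b, g(d, d))) = 1 + max(1, 0, 1) = 2
depth(h(d, d, b)) = 1 + max(0, 0, 0) = 1
depth(h(h(g(b, d), h(b, b, b), b), h(f(d), b, g(d, d)), h(d, d, b))) = 1 + max(2, 2, 1) = 3
depth(f(b)) = 1 + depth(b) = 1 + 0 = 1
depth(g(h(d, d, b), f(b))) = 1 + max(1, 1) = 2
depth(g(g(h(d, d, b), f(b)), b)) = 1 + max(2, 0) = 3
depth(g(h(h(g(b, d), h(b, b, b), b), h(f(d), b, g(d, d)), h(d, d, b)), g(g(h(d, d, b), f(b)), b))) = 1 + max(3, 3) = 4
depth(h(d, b, d)) = 1 + max(0, 0, 0) = 1
depth(g(h(d, b, d), g(b, d))) = 1 + max(1, 1) = 2
depth(f(g(h(d, b, d), g(b, d)))) = 1 + depth(g(h(d, b, d), g(b, d))) = 1 + 2 = 3
depth(h(h(b, b, b), f(d), f(b))) = 1 + max(1, 1, 1) = 2
depth(h(g(h(h(g(b, d), h(b, b, b), b), h(f(d), b, g(d, d)), h(d, d, b)), g(g(h(d, d, b), f(b)), b)), f(g(h(d, b, d), g(b, d))), h(h(b, b, b), f(d), f(b)))) = 1 + max(4, 3, 2) = 5
depth(g(f(d), h(g(h(h(g(b, d), h(b, b, b), b), h(f(d), b, g(d, d)), h(d, d, b)), g(g(h(d, d, b), f(b)), b)), f(g(h(d, b, d), g(b, d))), h(h(b, b, b), f(d), f(b))))) = 1 + max(1, 5) = 6
depth(g(h(d, d, b), d)) = 1 + max(1, 0) = 2
depth(f(g(h(d, d, b), d))) = 1 + depth(g(h(d, d, b), d)) = 1 + 2 = 3
depth(g(b, b)) = 1 + max(0, 0) = 1
depth(h(d, b, b)) = 1 + max(0, 0, 0) = 1
depth(g(f(b), g(b, d))) = 1 + max(1, 1) = 2
depth(g(d, b)) = 1 + max(0, 0) = 1
depth(g(g(b, d), g(d, b))) = 1 + max(1, 1) = 2
depth(h(h(d, b, b), g(f(b), g(b, d)), g(g(b, d), g(d, b)))) = 1 + max(1, 2, 2) = 3
depth(h(f(g(h(d, d, b), d)), g(b, b), h(h(d, b, b), g(f(b), g(b, d)), g(g(b, d), g(d, b))))) = 1 + max(3, 1, 3) = 4
depth(f(h(f(g(h(d, d, b), d)), g(b, b), h(h(d, b, b), g(f(b), g(b, d)), g(g(b, d), g(d, b)))))) = 1 + depth(h(f(g(h(d, d, b), d)), g(b, b), h(h(d, b, b), g(f(b), g(b, d)), g(g(b, d), g(d, b))))) = 1 + 4 = 5
depth(f(f(h(f(g(h(d, d, b), d)), g(b, b), h(h(d, b, b), g(f(b), g(b, d)), g(g(b, d), g(d, b))))))) = 1 + depth(f(h(f(g(h(d, d, b), d)), g(b, b), h(h(d, b, b), g(f(b), g(b, d)), g(g(b, d), g(d, b)))))) = 1 + 5 = 6
depth(g(g(f(d), h(g(h(h(g(b, d), h(b, b, b), b), h(f(d), b, g(d, d)), h(d, d, b)), g(g(h(d, d, b), f(b)), b)), f(g(h(d, b, d), g(b, d))), h(h(b, b, b), f(d), f(b)))), f(f(h(f(g(h(d, d, b), d)), g(b, b), h(h(d, b, b), g(f(b), g(b, d)), g(g(b, d), g(d, b)))))))) = 1 + max(6, 6) = 7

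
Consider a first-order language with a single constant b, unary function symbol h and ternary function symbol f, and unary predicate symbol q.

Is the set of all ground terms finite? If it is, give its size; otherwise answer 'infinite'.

The signature has at least one function symbol (h, arity 1) and at least one constant (b).
Iterating h gives infinitely many distinct ground terms: b, h(b), h(h(b)), ...
So the Herbrand universe is infinite.

infinite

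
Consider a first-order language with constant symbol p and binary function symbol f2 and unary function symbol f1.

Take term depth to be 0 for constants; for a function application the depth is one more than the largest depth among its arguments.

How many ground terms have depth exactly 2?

If N_k denotes the number of depth-≤k ground terms, the 1 constant gives N_0 = 1, and each function symbol of arity r contributes N_{k-1}^r new terms at level k: N_k = 1 + N_{k-1}^2 + N_{k-1}.
N_0 = 1
N_1 = 1 + 1^2 + 1 = 3
N_2 = 1 + 3^2 + 3 = 13
Terms of depth exactly 2: N_2 − N_1 = 13 − 3 = 10.

10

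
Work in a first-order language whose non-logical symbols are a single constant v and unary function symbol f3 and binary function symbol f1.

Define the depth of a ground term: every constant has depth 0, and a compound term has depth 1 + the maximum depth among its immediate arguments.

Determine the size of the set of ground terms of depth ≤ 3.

183

Write N_k for the number of ground terms of depth ≤ k. A term of depth ≤ k is either a constant or a function symbol applied to arguments of depth ≤ k−1, so N_k = 1 + N_{k-1} + N_{k-1}^2.
N_0 = 1
N_1 = 1 + 1 + 1^2 = 3
N_2 = 1 + 3 + 3^2 = 13
N_3 = 1 + 13 + 13^2 = 183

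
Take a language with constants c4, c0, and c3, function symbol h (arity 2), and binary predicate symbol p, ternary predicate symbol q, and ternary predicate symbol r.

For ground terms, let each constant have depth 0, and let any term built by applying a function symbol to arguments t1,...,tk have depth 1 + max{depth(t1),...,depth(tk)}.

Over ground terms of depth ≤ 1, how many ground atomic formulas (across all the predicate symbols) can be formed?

3600

First count ground terms of depth ≤ 1.
If N_k denotes the number of depth-≤k ground terms, the 3 constants give N_0 = 3, and each function symbol of arity r contributes N_{k-1}^r new terms at level k: N_k = 3 + N_{k-1}^2.
N_0 = 3
N_1 = 3 + 3^2 = 12
Explicitly: c4, c0, c3, h(c4, c4), h(c4, c0), h(c4, c3), h(c0, c4), h(c0, c0), h(c0, c3), h(c3, c4), h(c3, c0), h(c3, c3).
So |H| = 12.
A ground atom is a predicate applied to a tuple of terms from H, so the count is the sum over predicates of |H|^arity:
  p: 12^2 = 144;  q: 12^3 = 1728;  r: 12^3 = 1728
Total ground atoms: 144 + 1728 + 1728 = 3600.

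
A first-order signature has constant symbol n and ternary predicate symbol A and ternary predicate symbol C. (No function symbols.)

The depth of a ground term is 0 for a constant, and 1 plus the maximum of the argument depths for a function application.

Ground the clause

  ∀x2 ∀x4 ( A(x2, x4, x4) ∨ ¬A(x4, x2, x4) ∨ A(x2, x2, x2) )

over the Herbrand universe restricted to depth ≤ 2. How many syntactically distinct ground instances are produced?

Ground terms of depth ≤ 2:
  With no function symbols every ground term is a constant, so there is exactly 1 ground term at every depth bound.
  N_0 = 1
  N_1 = 1
  N_2 = 1
So there is exactly 1 ground term available for substitution.
The clause has 2 distinct variables (x2, x4), each appearing in the body. In the free term algebra distinct substitutions yield syntactically distinct ground instances.
Number of ground instances = 1^2 = 1.

1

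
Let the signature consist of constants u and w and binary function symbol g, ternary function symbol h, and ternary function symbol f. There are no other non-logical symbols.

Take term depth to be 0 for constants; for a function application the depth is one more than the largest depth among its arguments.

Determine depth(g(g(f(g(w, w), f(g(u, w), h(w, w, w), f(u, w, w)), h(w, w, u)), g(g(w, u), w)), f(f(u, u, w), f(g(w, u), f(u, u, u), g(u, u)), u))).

depth(g(w, w)) = 1 + max(0, 0) = 1
depth(g(u, w)) = 1 + max(0, 0) = 1
depth(h(w, w, w)) = 1 + max(0, 0, 0) = 1
depth(f(u, w, w)) = 1 + max(0, 0, 0) = 1
depth(f(g(u, w), h(w, w, w), f(u, w, w))) = 1 + max(1, 1, 1) = 2
depth(h(w, w, u)) = 1 + max(0, 0, 0) = 1
depth(f(g(w, w), f(g(u, w), h(w, w, w), f(u, w, w)), h(w, w, u))) = 1 + max(1, 2, 1) = 3
depth(g(w, u)) = 1 + max(0, 0) = 1
depth(g(g(w, u), w)) = 1 + max(1, 0) = 2
depth(g(f(g(w, w), f(g(u, w), h(w, w, w), f(u, w, w)), h(w, w, u)), g(g(w, u), w))) = 1 + max(3, 2) = 4
depth(f(u, u, w)) = 1 + max(0, 0, 0) = 1
depth(f(u, u, u)) = 1 + max(0, 0, 0) = 1
depth(g(u, u)) = 1 + max(0, 0) = 1
depth(f(g(w, u), f(u, u, u), g(u, u))) = 1 + max(1, 1, 1) = 2
depth(f(f(u, u, w), f(g(w, u), f(u, u, u), g(u, u)), u)) = 1 + max(1, 2, 0) = 3
depth(g(g(f(g(w, w), f(g(u, w), h(w, w, w), f(u, w, w)), h(w, w, u)), g(g(w, u), w)), f(f(u, u, w), f(g(w, u), f(u, u, u), g(u, u)), u))) = 1 + max(4, 3) = 5

5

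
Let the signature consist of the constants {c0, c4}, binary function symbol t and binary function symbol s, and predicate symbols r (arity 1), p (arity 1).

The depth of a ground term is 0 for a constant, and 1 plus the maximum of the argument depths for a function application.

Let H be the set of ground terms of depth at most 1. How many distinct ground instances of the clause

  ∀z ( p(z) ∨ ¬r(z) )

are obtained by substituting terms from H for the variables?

10

Ground terms of depth ≤ 1:
  Let N_k count ground terms of depth at most k. Each non-constant term of depth ≤ k is some function symbol applied to depth-≤(k−1) arguments, giving N_k = 2 + N_{k-1}^2 + N_{k-1}^2.
  N_0 = 2
  N_1 = 2 + 2^2 + 2^2 = 10
So there are 10 ground terms available for substitution.
The variable z ranges independently over the available ground terms, and distinct assignments produce distinct instances.
Number of ground instances = 10.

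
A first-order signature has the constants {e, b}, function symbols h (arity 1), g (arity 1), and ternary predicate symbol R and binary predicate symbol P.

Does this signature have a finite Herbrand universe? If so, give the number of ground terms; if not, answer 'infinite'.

infinite

The signature has at least one function symbol (h, arity 1) and at least one constant (e).
Iterating h gives infinitely many distinct ground terms: e, h(e), h(h(e)), ...
So the Herbrand universe is infinite.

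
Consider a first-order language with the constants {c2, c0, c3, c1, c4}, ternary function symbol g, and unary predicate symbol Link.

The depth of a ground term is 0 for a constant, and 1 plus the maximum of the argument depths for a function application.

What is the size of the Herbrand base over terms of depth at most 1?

130

First count ground terms of depth ≤ 1.
Let N_k = |{terms of depth ≤ k}|. Then N_0 = 5 and N_k = 5 + N_{k-1}^3 for k ≥ 1 (one summand per function symbol, arity giving the exponent).
N_0 = 5
N_1 = 5 + 5^3 = 130
So |H| = 130.
For each predicate symbol, the number of ground atoms is |H| raised to its arity; summing:
  Link: 130
Total ground atoms: 130.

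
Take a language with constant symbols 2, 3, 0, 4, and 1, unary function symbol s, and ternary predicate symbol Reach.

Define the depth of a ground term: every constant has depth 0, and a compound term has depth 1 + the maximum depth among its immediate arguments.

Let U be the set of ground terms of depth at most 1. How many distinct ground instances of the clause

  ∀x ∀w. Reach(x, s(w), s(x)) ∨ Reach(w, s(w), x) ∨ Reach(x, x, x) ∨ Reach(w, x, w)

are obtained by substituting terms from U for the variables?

100

Ground terms of depth ≤ 1:
  Let N_k count ground terms of depth at most k. Each non-constant term of depth ≤ k is some function symbol applied to depth-≤(k−1) arguments, giving N_k = 5 + N_{k-1}.
  N_0 = 5
  N_1 = 5 + 5 = 10
So there are 10 ground terms available for substitution.
The body mentions every one of the 2 quantified variables; since ground terms form a free algebra, no two substitutions collapse to the same formula.
Number of ground instances = 10^2 = 100.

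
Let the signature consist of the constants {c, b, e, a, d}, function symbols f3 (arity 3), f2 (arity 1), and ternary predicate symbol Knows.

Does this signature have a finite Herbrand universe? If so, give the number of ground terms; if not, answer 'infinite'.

The signature has at least one function symbol (f3, arity 3) and at least one constant (c).
Iterating f3 gives infinitely many distinct ground terms: c, f3(c, c, c), f3(f3(c, c, c), f3(c, c, c), f3(c, c, c)), ...
So the Herbrand universe is infinite.

infinite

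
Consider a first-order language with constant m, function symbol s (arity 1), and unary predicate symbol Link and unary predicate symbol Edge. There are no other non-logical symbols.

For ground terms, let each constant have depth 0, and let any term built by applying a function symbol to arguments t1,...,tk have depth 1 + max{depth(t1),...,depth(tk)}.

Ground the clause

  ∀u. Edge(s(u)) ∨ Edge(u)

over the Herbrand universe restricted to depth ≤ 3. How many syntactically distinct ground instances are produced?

4

Ground terms of depth ≤ 3:
  Let N_k count ground terms of depth at most k. Each non-constant term of depth ≤ k is some function symbol applied to depth-≤(k−1) arguments, giving N_k = 1 + N_{k-1}.
  N_0 = 1
  N_1 = 1 + 1 = 2
  N_2 = 1 + 2 = 3
  N_3 = 1 + 3 = 4
  Explicitly: m, s(m), s(s(m)), s(s(s(m))).
So there are 4 ground terms available for substitution.
The variable u ranges independently over the available ground terms, and distinct assignments produce distinct instances.
Number of ground instances = 4.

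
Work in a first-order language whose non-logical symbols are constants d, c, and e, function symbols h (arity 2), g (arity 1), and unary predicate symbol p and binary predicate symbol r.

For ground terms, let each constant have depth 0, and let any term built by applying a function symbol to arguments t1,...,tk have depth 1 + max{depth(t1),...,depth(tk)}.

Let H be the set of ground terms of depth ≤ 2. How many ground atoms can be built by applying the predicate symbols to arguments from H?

59292

First count ground terms of depth ≤ 2.
Let N_k count ground terms of depth at most k. Each non-constant term of depth ≤ k is some function symbol applied to depth-≤(k−1) arguments, giving N_k = 3 + N_{k-1}^2 + N_{k-1}.
N_0 = 3
N_1 = 3 + 3^2 + 3 = 15
N_2 = 3 + 15^2 + 15 = 243
So |H| = 243.
Ground atoms are formed by filling each argument slot of a predicate with a term from H, so an r-ary predicate gives |H|^r atoms:
  p: 243;  r: 243^2 = 59049
Total ground atoms: 243 + 59049 = 59292.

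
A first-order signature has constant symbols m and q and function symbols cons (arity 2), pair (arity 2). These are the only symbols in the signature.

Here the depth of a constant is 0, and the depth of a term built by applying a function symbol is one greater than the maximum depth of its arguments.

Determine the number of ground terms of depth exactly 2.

192

Count level by level. With function symbols cons/2, pair/2, the terms of depth ≤ k are the 2 constants together with each function applied to depth-≤(k−1) tuples, so N_k = 2 + N_{k-1}^2 + N_{k-1}^2.
N_0 = 2
N_1 = 2 + 2^2 + 2^2 = 10
N_2 = 2 + 10^2 + 10^2 = 202
Terms of depth exactly 2: N_2 − N_1 = 202 − 10 = 192.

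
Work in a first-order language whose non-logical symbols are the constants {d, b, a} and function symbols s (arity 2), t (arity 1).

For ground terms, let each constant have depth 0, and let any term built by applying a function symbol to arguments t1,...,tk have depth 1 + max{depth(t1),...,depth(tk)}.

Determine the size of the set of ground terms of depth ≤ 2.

243

Let N_k count ground terms of depth at most k. Each non-constant term of depth ≤ k is some function symbol applied to depth-≤(k−1) arguments, giving N_k = 3 + N_{k-1}^2 + N_{k-1}.
N_0 = 3
N_1 = 3 + 3^2 + 3 = 15
N_2 = 3 + 15^2 + 15 = 243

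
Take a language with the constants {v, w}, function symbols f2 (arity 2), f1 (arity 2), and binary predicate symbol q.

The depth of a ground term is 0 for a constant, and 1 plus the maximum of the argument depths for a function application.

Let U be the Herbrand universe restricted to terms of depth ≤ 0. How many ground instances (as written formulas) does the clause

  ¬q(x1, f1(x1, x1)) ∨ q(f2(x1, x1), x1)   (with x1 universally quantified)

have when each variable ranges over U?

Ground terms of depth ≤ 0:
  Let N_k count ground terms of depth at most k. Each non-constant term of depth ≤ k is some function symbol applied to depth-≤(k−1) arguments, giving N_k = 2 + N_{k-1}^2 + N_{k-1}^2.
  N_0 = 2
So there are 2 ground terms available for substitution.
The body mentions the single quantified variable x1; since ground terms form a free algebra, no two substitutions collapse to the same formula.
Number of ground instances = 2.

2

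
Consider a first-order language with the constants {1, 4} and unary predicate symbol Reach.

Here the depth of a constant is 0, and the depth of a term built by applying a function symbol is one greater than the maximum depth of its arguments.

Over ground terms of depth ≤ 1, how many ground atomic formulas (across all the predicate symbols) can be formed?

2

First count ground terms of depth ≤ 1.
With no function symbols every ground term is a constant, so there are exactly 2 ground terms at every depth bound.
N_0 = 2
N_1 = 2
Explicitly: 1, 4.
So |H| = 2.
Ground atoms are formed by filling each argument slot of a predicate with a term from H, so an r-ary predicate gives |H|^r atoms:
  Reach: 2
Total ground atoms: 2.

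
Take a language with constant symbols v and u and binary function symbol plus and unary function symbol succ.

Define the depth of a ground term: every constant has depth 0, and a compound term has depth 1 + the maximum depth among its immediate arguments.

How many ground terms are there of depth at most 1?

8

Write N_k for the number of ground terms of depth ≤ k. A term of depth ≤ k is either a constant or a function symbol applied to arguments of depth ≤ k−1, so N_k = 2 + N_{k-1}^2 + N_{k-1}.
N_0 = 2
N_1 = 2 + 2^2 + 2 = 8
Explicitly: v, u, plus(v, v), plus(v, u), plus(u, v), plus(u, u), succ(v), succ(u).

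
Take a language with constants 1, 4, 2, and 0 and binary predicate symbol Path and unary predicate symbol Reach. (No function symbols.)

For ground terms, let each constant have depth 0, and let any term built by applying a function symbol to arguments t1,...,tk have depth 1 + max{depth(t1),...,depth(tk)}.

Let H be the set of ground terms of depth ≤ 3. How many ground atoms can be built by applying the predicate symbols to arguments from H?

20

First count ground terms of depth ≤ 3.
With no function symbols every ground term is a constant, so there are exactly 4 ground terms at every depth bound.
N_0 = 4
N_1 = 4
N_2 = 4
N_3 = 4
So |H| = 4.
Each predicate of arity r yields |H|^r ground atoms (one per choice of an r-tuple from H):
  Path: 4^2 = 16;  Reach: 4
Total ground atoms: 16 + 4 = 20.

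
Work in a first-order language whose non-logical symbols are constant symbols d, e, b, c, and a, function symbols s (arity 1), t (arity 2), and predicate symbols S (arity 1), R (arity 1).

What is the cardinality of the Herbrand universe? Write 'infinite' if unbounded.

The signature has at least one function symbol (s, arity 1) and at least one constant (d).
Iterating s gives infinitely many distinct ground terms: d, s(d), s(s(d)), ...
So the Herbrand universe is infinite.

infinite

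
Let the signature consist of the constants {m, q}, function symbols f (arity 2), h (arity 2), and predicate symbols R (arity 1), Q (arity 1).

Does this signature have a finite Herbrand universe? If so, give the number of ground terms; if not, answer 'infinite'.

infinite

The signature has at least one function symbol (f, arity 2) and at least one constant (m).
Iterating f gives infinitely many distinct ground terms: m, f(m, m), f(f(m, m), f(m, m)), ...
So the Herbrand universe is infinite.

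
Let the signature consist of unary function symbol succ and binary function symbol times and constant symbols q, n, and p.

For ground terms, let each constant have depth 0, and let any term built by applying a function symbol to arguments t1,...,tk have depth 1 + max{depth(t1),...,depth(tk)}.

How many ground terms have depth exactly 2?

Write N_k for the number of ground terms of depth ≤ k. A term of depth ≤ k is either a constant or a function symbol applied to arguments of depth ≤ k−1, so N_k = 3 + N_{k-1} + N_{k-1}^2.
N_0 = 3
N_1 = 3 + 3 + 3^2 = 15
N_2 = 3 + 15 + 15^2 = 243
Terms of depth exactly 2: N_2 − N_1 = 243 − 15 = 228.

228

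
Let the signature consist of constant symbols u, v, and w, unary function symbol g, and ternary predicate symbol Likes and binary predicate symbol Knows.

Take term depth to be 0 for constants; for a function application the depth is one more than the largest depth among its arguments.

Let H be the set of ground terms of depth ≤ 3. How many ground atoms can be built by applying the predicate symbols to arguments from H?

1872

First count ground terms of depth ≤ 3.
Let N_k = |{terms of depth ≤ k}|. Then N_0 = 3 and N_k = 3 + N_{k-1} for k ≥ 1 (one summand per function symbol, arity giving the exponent).
N_0 = 3
N_1 = 3 + 3 = 6
N_2 = 3 + 6 = 9
N_3 = 3 + 9 = 12
So |H| = 12.
Ground atoms are formed by filling each argument slot of a predicate with a term from H, so an r-ary predicate gives |H|^r atoms:
  Likes: 12^3 = 1728;  Knows: 12^2 = 144
Total ground atoms: 1728 + 144 = 1872.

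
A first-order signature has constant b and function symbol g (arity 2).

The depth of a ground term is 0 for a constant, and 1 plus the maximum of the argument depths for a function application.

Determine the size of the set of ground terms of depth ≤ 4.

677

Let N_k = |{terms of depth ≤ k}|. Then N_0 = 1 and N_k = 1 + N_{k-1}^2 for k ≥ 1 (one summand per function symbol, arity giving the exponent).
N_0 = 1
N_1 = 1 + 1^2 = 2
N_2 = 1 + 2^2 = 5
N_3 = 1 + 5^2 = 26
N_4 = 1 + 26^2 = 677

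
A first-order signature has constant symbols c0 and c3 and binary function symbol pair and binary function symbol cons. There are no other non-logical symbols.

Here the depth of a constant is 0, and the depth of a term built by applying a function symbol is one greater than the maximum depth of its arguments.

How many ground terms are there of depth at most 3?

Write N_k for the number of ground terms of depth ≤ k. A term of depth ≤ k is either a constant or a function symbol applied to arguments of depth ≤ k−1, so N_k = 2 + N_{k-1}^2 + N_{k-1}^2.
N_0 = 2
N_1 = 2 + 2^2 + 2^2 = 10
N_2 = 2 + 10^2 + 10^2 = 202
N_3 = 2 + 202^2 + 202^2 = 81610

81610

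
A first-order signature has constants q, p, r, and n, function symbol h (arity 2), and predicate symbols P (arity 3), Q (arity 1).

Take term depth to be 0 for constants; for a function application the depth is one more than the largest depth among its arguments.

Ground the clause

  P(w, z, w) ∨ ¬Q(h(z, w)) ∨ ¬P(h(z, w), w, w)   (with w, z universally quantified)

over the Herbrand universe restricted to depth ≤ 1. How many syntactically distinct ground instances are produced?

Ground terms of depth ≤ 1:
  If N_k denotes the number of depth-≤k ground terms, the 4 constants give N_0 = 4, and each function symbol of arity r contributes N_{k-1}^r new terms at level k: N_k = 4 + N_{k-1}^2.
  N_0 = 4
  N_1 = 4 + 4^2 = 20
So there are 20 ground terms available for substitution.
There are 2 variables to instantiate (w, z), each occurring in at least one literal, so different choices give different ground instances.
Number of ground instances = 20^2 = 400.

400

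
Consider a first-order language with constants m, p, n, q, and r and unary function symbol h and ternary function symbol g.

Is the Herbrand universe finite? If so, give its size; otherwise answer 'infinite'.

infinite

The signature has at least one function symbol (h, arity 1) and at least one constant (m).
Iterating h gives infinitely many distinct ground terms: m, h(m), h(h(m)), ...
So the Herbrand universe is infinite.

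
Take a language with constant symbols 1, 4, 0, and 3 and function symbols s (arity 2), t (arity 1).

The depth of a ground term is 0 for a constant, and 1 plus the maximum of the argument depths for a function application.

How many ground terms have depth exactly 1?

If N_k denotes the number of depth-≤k ground terms, the 4 constants give N_0 = 4, and each function symbol of arity r contributes N_{k-1}^r new terms at level k: N_k = 4 + N_{k-1}^2 + N_{k-1}.
N_0 = 4
N_1 = 4 + 4^2 + 4 = 24
Terms of depth exactly 1: N_1 − N_0 = 24 − 4 = 20.

20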